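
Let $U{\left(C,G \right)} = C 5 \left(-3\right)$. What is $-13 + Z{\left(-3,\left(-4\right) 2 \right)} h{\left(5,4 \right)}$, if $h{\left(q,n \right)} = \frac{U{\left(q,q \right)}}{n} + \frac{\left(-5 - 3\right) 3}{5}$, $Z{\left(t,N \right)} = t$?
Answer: $\frac{1153}{20} \approx 57.65$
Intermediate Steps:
$U{\left(C,G \right)} = - 15 C$ ($U{\left(C,G \right)} = 5 C \left(-3\right) = - 15 C$)
$h{\left(q,n \right)} = - \frac{24}{5} - \frac{15 q}{n}$ ($h{\left(q,n \right)} = \frac{\left(-15\right) q}{n} + \frac{\left(-5 - 3\right) 3}{5} = - \frac{15 q}{n} + \left(-8\right) 3 \cdot \frac{1}{5} = - \frac{15 q}{n} - \frac{24}{5} = - \frac{24}{5} - \frac{15 q}{n}$)
$-13 + Z{\left(-3,\left(-4\right) 2 \right)} h{\left(5,4 \right)} = -13 - 3 \left(- \frac{24}{5} - \frac{75}{4}\right) = -13 - - \frac{1413}{20} = -13 + \frac{1413}{20} = \frac{1153}{20}$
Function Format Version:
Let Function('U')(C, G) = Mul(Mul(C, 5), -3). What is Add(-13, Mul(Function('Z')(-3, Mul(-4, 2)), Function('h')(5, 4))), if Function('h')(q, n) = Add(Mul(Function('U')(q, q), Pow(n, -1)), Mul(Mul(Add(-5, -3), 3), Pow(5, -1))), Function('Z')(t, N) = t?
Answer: Rational(1153, 20) ≈ 57.650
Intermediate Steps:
Function('U')(C, G) = Mul(-15, C) (Function('U')(C, G) = Mul(Mul(5, C), -3) = Mul(-15, C))
Function('h')(q, n) = Add(Rational(-24, 5), Mul(-15, q, Pow(n, -1))) (Function('h')(q, n) = Add(Mul(Mul(-15, q), Pow(n, -1)), Mul(Mul(Add(-5, -3), 3), Pow(5, -1))) = Add(Mul(-15, q, Pow(n, -1)), Mul(Mul(-8, 3), Rational(1, 5))) = Add(Mul(-15, q, Pow(n, -1)), Mul(-24, Rational(1, 5))) = Add(Mul(-15, q, Pow(n, -1)), Rational(-24, 5)) = Add(Rational(-24, 5), Mul(-15, q, Pow(n, -1))))
Add(-13, Mul(Function('Z')(-3, Mul(-4, 2)), Function('h')(5, 4))) = Add(-13, Mul(-3, Add(Rational(-24, 5), Mul(-15, 5, Pow(4, -1))))) = Add(-13, Mul(-3, Add(Rational(-24, 5), Mul(-15, 5, Rational(1, 4))))) = Add(-13, Mul(-3, Add(Rational(-24, 5), Rational(-75, 4)))) = Add(-13, Mul(-3, Rational(-471, 20))) = Add(-13, Rational(1413, 20)) = Rational(1153, 20)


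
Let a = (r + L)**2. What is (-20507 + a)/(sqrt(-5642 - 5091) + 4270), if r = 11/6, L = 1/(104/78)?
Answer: -6302620345/1313541576 + 2952047*I*sqrt(10733)/2627083152 ≈ -4.7982 + 0.11642*I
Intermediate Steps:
L = 3/4 (L = 1/(104*(1/78)) = 1/(4/3) = 3/4 ≈ 0.75000)
r = 11/6 (r = 11*(1/6) = 11/6 ≈ 1.8333)
a = 961/144 (a = (11/6 + 3/4)**2 = (31/12)**2 = 961/144 ≈ 6.6736)
(-20507 + a)/(sqrt(-5642 - 5091) + 4270) = (-20507 + 961/144)/(sqrt(-5642 - 5091) + 4270) = -2952047/(144*(sqrt(-10733) + 4270)) = -2952047/(144*(I*sqrt(10733) + 4270)) = -2952047/(144*(4270 + I*sqrt(10733)))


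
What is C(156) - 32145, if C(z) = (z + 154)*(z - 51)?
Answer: 405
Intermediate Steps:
C(z) = (-51 + z)*(154 + z) (C(z) = (154 + z)*(-51 + z) = (-51 + z)*(154 + z))
C(156) - 32145 = (-7854 + 156² + 103*156) - 32145 = (-7854 + 24336 + 16068) - 32145 = 32550 - 32145 = 405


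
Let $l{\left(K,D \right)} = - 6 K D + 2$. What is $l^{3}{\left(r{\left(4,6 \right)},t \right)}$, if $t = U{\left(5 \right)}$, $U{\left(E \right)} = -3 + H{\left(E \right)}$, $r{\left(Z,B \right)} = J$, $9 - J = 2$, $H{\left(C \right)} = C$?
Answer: $-551368$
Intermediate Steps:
$J = 7$ ($J = 9 - 2 = 7$)
$r{\left(Z,B \right)} = 7$
$U{\left(E \right)} = -3 + E$
$t = 2$ ($t = -3 + 5 = 2$)
$l{\left(K,D \right)} = 2 - 6 D K$ ($l{\left(K,D \right)} = - 6 D K + 2 = 2 - 6 D K$)
$l^{3}{\left(r{\left(4,6 \right)},t \right)} = \left(2 - 12 \cdot 7\right)^{3} = \left(2 - 84\right)^{3} = \left(-82\right)^{3} = -551368$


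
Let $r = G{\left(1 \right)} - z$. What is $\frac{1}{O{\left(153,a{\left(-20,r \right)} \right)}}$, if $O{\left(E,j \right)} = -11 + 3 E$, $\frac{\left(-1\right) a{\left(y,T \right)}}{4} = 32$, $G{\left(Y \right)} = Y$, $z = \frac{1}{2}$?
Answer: $\frac{1}{448} \approx 0.0022321$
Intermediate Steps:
$z = \frac{1}{2} \approx 0.5$
$r = \frac{1}{2}$ ($r = 1 - \frac{1}{2} = \frac{1}{2} \approx 0.5$)
$a{\left(y,T \right)} = -128$ ($a{\left(y,T \right)} = \left(-4\right) 32 = -128$)
$\frac{1}{O{\left(153,a{\left(-20,r \right)} \right)}} = \frac{1}{-11 + 3 \cdot 153} = \frac{1}{-11 + 459} = \frac{1}{448}$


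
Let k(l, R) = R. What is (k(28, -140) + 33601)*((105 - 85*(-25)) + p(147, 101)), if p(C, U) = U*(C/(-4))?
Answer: -198323347/4 ≈ -4.9581e+7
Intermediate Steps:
p(C, U) = -C*U/4 (p(C, U) = U*(C*(-¼)) = U*(-C/4) = -C*U/4)
(k(28, -140) + 33601)*((105 - 85*(-25)) + p(147, 101)) = (-140 + 33601)*((105 - 85*(-25)) - ¼*147*101) = 33461*((105 + 2125) - 14847/4) = 33461*(2230 - 14847/4) = 33461*(-5927/4) = -198323347/4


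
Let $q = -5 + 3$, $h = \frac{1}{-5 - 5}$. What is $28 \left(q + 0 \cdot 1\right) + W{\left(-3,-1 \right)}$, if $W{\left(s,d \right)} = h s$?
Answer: $- \frac{557}{10} \approx -55.7$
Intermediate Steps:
$h = - \frac{1}{10}$ ($h = \frac{1}{-10} = - \frac{1}{10} \approx -0.1$)
$W{\left(s,d \right)} = - \frac{s}{10}$
$q = -2$
$28 \left(q + 0 \cdot 1\right) + W{\left(-3,-1 \right)} = 28 \left(-2 + 0 \cdot 1\right) - - \frac{3}{10} = 28 \left(-2 + 0\right) + \frac{3}{10} = 28 \left(-2\right) + \frac{3}{10} = -56 + \frac{3}{10} = - \frac{557}{10}$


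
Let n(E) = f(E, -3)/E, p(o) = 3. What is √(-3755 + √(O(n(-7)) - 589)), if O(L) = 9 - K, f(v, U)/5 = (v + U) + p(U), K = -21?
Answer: √(-3755 + I*√559) ≈ 0.1929 + 61.278*I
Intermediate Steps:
f(v, U) = 15 + 5*U + 5*v (f(v, U) = 5*((v + U) + 3) = 5*((U + v) + 3) = 5*(3 + U + v) = 15 + 5*U + 5*v)
n(E) = 5 (n(E) = (15 + 5*(-3) + 5*E)/E = (15 - 15 + 5*E)/E = (5*E)/E = 5)
O(L) = 30 (O(L) = 9 - 1*(-21) = 9 + 21 = 30)
√(-3755 + √(O(n(-7)) - 589)) = √(-3755 + √(30 - 589)) = √(-3755 + √(-559)) = √(-3755 + I*√559)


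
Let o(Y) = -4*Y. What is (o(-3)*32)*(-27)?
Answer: -10368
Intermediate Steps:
(o(-3)*32)*(-27) = (-4*(-3)*32)*(-27) = (12*32)*(-27) = 384*(-27) = -10368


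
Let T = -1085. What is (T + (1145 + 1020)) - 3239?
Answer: -2159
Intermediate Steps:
(T + (1145 + 1020)) - 3239 = (-1085 + (1145 + 1020)) - 3239 = (-1085 + 2165) - 3239 = 1080 - 3239 = -2159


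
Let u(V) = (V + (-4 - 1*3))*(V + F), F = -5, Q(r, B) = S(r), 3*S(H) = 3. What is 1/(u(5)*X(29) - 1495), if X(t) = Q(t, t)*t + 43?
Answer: -1/1495 ≈ -0.00066890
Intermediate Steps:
S(H) = 1 (S(H) = (1/3)*3 = 1)
Q(r, B) = 1
X(t) = 43 + t (X(t) = 1*t + 43 = t + 43 = 43 + t)
u(V) = (-7 + V)*(-5 + V) (u(V) = (V + (-4 - 1*3))*(V - 5) = (V + (-4 - 3))*(-5 + V) = (V - 7)*(-5 + V) = (-7 + V)*(-5 + V))
1/(u(5)*X(29) - 1495) = 1/((35 + 5**2 - 12*5)*(43 + 29) - 1495) = 1/((35 + 25 - 60)*72 - 1495) = 1/(0*72 - 1495) = 1/(0 - 1495) = 1/(-1495) = -1/1495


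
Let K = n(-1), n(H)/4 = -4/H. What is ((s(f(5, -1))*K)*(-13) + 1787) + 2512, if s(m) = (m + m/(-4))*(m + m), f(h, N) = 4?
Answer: -693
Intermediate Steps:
n(H) = -16/H (n(H) = 4*(-4/H) = -16/H)
K = 16 (K = -16/(-1) = -16*(-1) = 16)
s(m) = 3*m²/2 (s(m) = (m + m*(-¼))*(2*m) = (m - m/4)*(2*m) = (3*m/4)*(2*m) = 3*m²/2)
((s(f(5, -1))*K)*(-13) + 1787) + 2512 = ((((3/2)*4²)*16)*(-13) + 1787) + 2512 = ((((3/2)*16)*16)*(-13) + 1787) + 2512 = ((24*16)*(-13) + 1787) + 2512 = (384*(-13) + 1787) + 2512 = (-4992 + 1787) + 2512 = -3205 + 2512 = -693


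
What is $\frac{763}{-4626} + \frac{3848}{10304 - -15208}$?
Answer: $- \frac{69367}{4917438} \approx -0.014106$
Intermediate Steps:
$\frac{763}{-4626} + \frac{3848}{10304 - -15208} = 763 \left(- \frac{1}{4626}\right) + \frac{3848}{10304 + 15208} = - \frac{763}{4626} + \frac{3848}{25512} = - \frac{763}{4626} + 3848 \cdot \frac{1}{25512} = - \frac{763}{4626} + \frac{481}{3189} = - \frac{69367}{4917438}$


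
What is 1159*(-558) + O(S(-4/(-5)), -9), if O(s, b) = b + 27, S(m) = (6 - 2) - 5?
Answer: -646704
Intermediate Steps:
S(m) = -1 (S(m) = 4 - 5 = -1)
O(s, b) = 27 + b
1159*(-558) + O(S(-4/(-5)), -9) = 1159*(-558) + (27 - 9) = -646722 + 18 = -646704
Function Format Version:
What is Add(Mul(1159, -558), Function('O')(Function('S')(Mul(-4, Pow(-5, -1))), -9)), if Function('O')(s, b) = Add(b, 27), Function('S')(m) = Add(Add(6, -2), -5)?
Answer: -646704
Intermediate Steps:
Function('S')(m) = -1 (Function('S')(m) = Add(4, -5) = -1)
Function('O')(s, b) = Add(27, b)
Add(Mul(1159, -558), Function('O')(Function('S')(Mul(-4, Pow(-5, -1))), -9)) = Add(Mul(1159, -558), Add(27, -9)) = Add(-646722, 18) = -646704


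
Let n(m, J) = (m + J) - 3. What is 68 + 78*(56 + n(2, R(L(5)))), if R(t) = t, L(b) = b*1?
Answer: 4748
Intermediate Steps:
L(b) = b
n(m, J) = -3 + J + m (n(m, J) = (J + m) - 3 = -3 + J + m)
68 + 78*(56 + n(2, R(L(5)))) = 68 + 78*(56 + (-3 + 5 + 2)) = 68 + 78*(56 + 4) = 68 + 78*60 = 68 + 4680 = 4748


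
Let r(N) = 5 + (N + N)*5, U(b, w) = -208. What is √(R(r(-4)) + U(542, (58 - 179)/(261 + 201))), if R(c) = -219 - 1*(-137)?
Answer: I*√290 ≈ 17.029*I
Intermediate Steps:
r(N) = 5 + 10*N (r(N) = 5 + (2*N)*5 = 5 + 10*N)
R(c) = -82 (R(c) = -219 + 137 = -82)
√(R(r(-4)) + U(542, (58 - 179)/(261 + 201))) = √(-82 - 208) = √(-290) = I*√290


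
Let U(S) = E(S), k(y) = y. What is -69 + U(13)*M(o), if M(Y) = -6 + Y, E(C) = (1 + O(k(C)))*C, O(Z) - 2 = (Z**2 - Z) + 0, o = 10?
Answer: 8199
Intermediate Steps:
O(Z) = 2 + Z**2 - Z (O(Z) = 2 + ((Z**2 - Z) + 0) = 2 + (Z**2 - Z) = 2 + Z**2 - Z)
E(C) = C*(3 + C**2 - C) (E(C) = (1 + (2 + C**2 - C))*C = (3 + C**2 - C)*C = C*(3 + C**2 - C))
U(S) = S*(3 + S**2 - S)
-69 + U(13)*M(o) = -69 + (13*(3 + 13**2 - 1*13))*(-6 + 10) = -69 + (13*(3 + 169 - 13))*4 = -69 + (13*159)*4 = -69 + 2067*4 = -69 + 8268 = 8199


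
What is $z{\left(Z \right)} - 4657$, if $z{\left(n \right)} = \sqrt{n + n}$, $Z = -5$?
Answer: $-4657 + i \sqrt{10} \approx -4657.0 + 3.1623 i$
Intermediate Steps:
$z{\left(n \right)} = \sqrt{2} \sqrt{n}$ ($z{\left(n \right)} = \sqrt{2 n} = \sqrt{2} \sqrt{n}$)
$z{\left(Z \right)} - 4657 = \sqrt{2} \sqrt{-5} - 4657 = \sqrt{2} i \sqrt{5} - 4657 = i \sqrt{10} - 4657 = -4657 + i \sqrt{10}$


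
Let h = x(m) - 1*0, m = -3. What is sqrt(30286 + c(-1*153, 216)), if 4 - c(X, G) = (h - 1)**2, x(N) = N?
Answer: sqrt(30274) ≈ 173.99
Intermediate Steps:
h = -3 (h = -3 - 1*0 = -3 + 0 = -3)
c(X, G) = -12 (c(X, G) = 4 - (-3 - 1)**2 = 4 - 1*(-4)**2 = 4 - 1*16 = 4 - 16 = -12)
sqrt(30286 + c(-1*153, 216)) = sqrt(30286 - 12) = sqrt(30274)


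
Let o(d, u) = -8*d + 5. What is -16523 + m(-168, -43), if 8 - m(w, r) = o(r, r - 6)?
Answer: -16864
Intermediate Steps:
o(d, u) = 5 - 8*d
m(w, r) = 3 + 8*r (m(w, r) = 8 - (5 - 8*r) = 8 + (-5 + 8*r) = 3 + 8*r)
-16523 + m(-168, -43) = -16523 + (3 + 8*(-43)) = -16523 + (3 - 344) = -16523 - 341 = -16864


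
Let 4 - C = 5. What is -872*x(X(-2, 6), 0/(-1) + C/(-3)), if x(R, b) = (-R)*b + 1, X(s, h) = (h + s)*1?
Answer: 872/3 ≈ 290.67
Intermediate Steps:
X(s, h) = h + s
C = -1 (C = 4 - 1*5 = 4 - 5 = -1)
x(R, b) = 1 - R*b (x(R, b) = -R*b + 1 = 1 - R*b)
-872*x(X(-2, 6), 0/(-1) + C/(-3)) = -872*(1 - (6 - 2)*(0/(-1) - 1/(-3))) = -872*(1 - 1*4*(0*(-1) - 1*(-⅓))) = -872*(1 - 1*4*(0 + ⅓)) = -872*(1 - 1*4*⅓) = -872*(1 - 4/3) = -872*(-⅓) = 872/3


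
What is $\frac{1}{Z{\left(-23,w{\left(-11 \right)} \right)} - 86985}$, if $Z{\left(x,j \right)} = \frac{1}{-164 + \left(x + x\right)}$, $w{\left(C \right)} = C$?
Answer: $- \frac{210}{18266851} \approx -1.1496 \cdot 10^{-5}$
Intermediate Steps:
$Z{\left(x,j \right)} = \frac{1}{-164 + 2 x}$
$\frac{1}{Z{\left(-23,w{\left(-11 \right)} \right)} - 86985} = \frac{1}{\frac{1}{2 \left(-82 - 23\right)} - 86985} = \frac{1}{\frac{1}{2 \left(-105\right)} - 86985} = \frac{1}{\frac{1}{2} \left(- \frac{1}{105}\right) - 86985} = \frac{1}{- \frac{1}{210} - 86985} = \frac{1}{- \frac{18266851}{210}} = - \frac{210}{18266851}$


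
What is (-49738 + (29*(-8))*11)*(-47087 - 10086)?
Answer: 2989576170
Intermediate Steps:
(-49738 + (29*(-8))*11)*(-47087 - 10086) = (-49738 - 232*11)*(-57173) = (-49738 - 2552)*(-57173) = -52290*(-57173) = 2989576170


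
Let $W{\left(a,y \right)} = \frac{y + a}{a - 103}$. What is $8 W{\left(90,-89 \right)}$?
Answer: $- \frac{8}{13} \approx -0.61539$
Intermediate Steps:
$W{\left(a,y \right)} = \frac{a + y}{-103 + a}$
$8 W{\left(90,-89 \right)} = 8 \frac{90 - 89}{-103 + 90} = 8 \frac{1}{-13} \cdot 1 = 8 \left(\left(- \frac{1}{13}\right) 1\right) = 8 \left(- \frac{1}{13}\right) = - \frac{8}{13}$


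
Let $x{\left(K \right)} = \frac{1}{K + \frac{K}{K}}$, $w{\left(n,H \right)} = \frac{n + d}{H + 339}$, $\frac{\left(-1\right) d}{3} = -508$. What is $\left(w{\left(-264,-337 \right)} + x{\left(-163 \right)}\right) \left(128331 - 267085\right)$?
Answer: $- \frac{7080547243}{81} \approx -8.7414 \cdot 10^{7}$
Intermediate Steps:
$d = 1524$ ($d = \left(-3\right) \left(-508\right) = 1524$)
$w{\left(n,H \right)} = \frac{1524 + n}{339 + H}$ ($w{\left(n,H \right)} = \frac{n + 1524}{H + 339} = \frac{1524 + n}{339 + H}$)
$x{\left(K \right)} = \frac{1}{1 + K}$ ($x{\left(K \right)} = \frac{1}{K + 1} = \frac{1}{1 + K}$)
$\left(w{\left(-264,-337 \right)} + x{\left(-163 \right)}\right) \left(128331 - 267085\right) = \left(\frac{1524 - 264}{339 - 337} + \frac{1}{1 - 163}\right) \left(128331 - 267085\right) = \left(\frac{1}{2} \cdot 1260 + \frac{1}{-162}\right) \left(-138754\right) = \left(\frac{1}{2} \cdot 1260 - \frac{1}{162}\right) \left(-138754\right) = \left(630 - \frac{1}{162}\right) \left(-138754\right) = \frac{102059}{162} \left(-138754\right) = - \frac{7080547243}{81}$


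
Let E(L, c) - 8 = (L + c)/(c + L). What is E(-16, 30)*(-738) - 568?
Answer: -7210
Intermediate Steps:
E(L, c) = 9 (E(L, c) = 8 + (L + c)/(c + L) = 8 + (L + c)/(L + c) = 8 + 1 = 9)
E(-16, 30)*(-738) - 568 = 9*(-738) - 568 = -6642 - 568 = -7210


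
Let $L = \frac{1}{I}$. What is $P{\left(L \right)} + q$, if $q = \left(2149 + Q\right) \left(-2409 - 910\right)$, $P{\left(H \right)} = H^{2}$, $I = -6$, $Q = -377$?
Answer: $- \frac{211725647}{36} \approx -5.8813 \cdot 10^{6}$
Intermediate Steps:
$L = - \frac{1}{6}$ ($L = \frac{1}{-6} = - \frac{1}{6} \approx -0.16667$)
$q = -5881268$ ($q = \left(2149 - 377\right) \left(-2409 - 910\right) = 1772 \left(-3319\right) = -5881268$)
$P{\left(L \right)} + q = \left(- \frac{1}{6}\right)^{2} - 5881268 = \frac{1}{36} - 5881268 = - \frac{211725647}{36}$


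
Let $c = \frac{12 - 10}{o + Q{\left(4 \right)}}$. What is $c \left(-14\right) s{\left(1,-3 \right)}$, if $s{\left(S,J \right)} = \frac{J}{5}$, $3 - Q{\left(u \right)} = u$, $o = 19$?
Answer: $\frac{14}{15} \approx 0.93333$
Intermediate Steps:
$Q{\left(u \right)} = 3 - u$
$s{\left(S,J \right)} = \frac{J}{5}$ ($s{\left(S,J \right)} = J \frac{1}{5} = \frac{J}{5}$)
$c = \frac{1}{9}$ ($c = \frac{12 - 10}{19 + \left(3 - 4\right)} = \frac{2}{19 + \left(3 - 4\right)} = \frac{2}{19 - 1} = \frac{2}{18} = 2 \cdot \frac{1}{18} = \frac{1}{9} \approx 0.11111$)
$c \left(-14\right) s{\left(1,-3 \right)} = \frac{1}{9} \left(-14\right) \frac{1}{5} \left(-3\right) = \left(- \frac{14}{9}\right) \left(- \frac{3}{5}\right) = \frac{14}{15}$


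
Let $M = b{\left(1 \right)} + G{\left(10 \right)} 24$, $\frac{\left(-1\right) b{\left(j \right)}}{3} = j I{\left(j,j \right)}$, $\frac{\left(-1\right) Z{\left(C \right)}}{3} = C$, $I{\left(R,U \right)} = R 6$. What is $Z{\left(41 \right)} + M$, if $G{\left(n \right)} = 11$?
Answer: $123$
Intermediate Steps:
$I{\left(R,U \right)} = 6 R$
$Z{\left(C \right)} = - 3 C$
$b{\left(j \right)} = - 18 j^{2}$ ($b{\left(j \right)} = - 3 j 6 j = - 3 \cdot 6 j^{2} = - 18 j^{2}$)
$M = 246$ ($M = - 18 \cdot 1^{2} + 11 \cdot 24 = \left(-18\right) 1 + 264 = -18 + 264 = 246$)
$Z{\left(41 \right)} + M = \left(-3\right) 41 + 246 = -123 + 246 = 123$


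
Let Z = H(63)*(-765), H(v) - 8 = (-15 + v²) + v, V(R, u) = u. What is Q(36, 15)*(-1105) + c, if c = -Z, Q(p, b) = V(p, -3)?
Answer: 3082440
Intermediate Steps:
Q(p, b) = -3
H(v) = -7 + v + v² (H(v) = 8 + ((-15 + v²) + v) = 8 + (-15 + v + v²) = -7 + v + v²)
Z = -3079125 (Z = (-7 + 63 + 63²)*(-765) = (-7 + 63 + 3969)*(-765) = 4025*(-765) = -3079125)
c = 3079125 (c = -1*(-3079125) = 3079125)
Q(36, 15)*(-1105) + c = -3*(-1105) + 3079125 = 3315 + 3079125 = 3082440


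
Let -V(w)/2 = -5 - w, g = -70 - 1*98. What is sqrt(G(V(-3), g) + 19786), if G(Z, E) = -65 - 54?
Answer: sqrt(19667) ≈ 140.24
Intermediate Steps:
g = -168 (g = -70 - 98 = -168)
V(w) = 10 + 2*w (V(w) = -2*(-5 - w) = 10 + 2*w)
G(Z, E) = -119
sqrt(G(V(-3), g) + 19786) = sqrt(-119 + 19786) = sqrt(19667)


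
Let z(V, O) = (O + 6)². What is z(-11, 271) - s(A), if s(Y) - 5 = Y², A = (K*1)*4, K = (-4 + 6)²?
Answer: 76468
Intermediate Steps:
K = 4 (K = 2² = 4)
z(V, O) = (6 + O)²
A = 16 (A = (4*1)*4 = 4*4 = 16)
s(Y) = 5 + Y²
z(-11, 271) - s(A) = (6 + 271)² - (5 + 16²) = 277² - (5 + 256) = 76729 - 1*261 = 76729 - 261 = 76468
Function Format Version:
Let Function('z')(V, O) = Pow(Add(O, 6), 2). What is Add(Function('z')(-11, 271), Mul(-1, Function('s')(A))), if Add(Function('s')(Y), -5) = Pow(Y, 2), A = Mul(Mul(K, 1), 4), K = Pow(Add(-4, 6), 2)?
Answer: 76468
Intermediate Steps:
K = 4 (K = Pow(2, 2) = 4)
Function('z')(V, O) = Pow(Add(6, O), 2)
A = 16 (A = Mul(Mul(4, 1), 4) = Mul(4, 4) = 16)
Function('s')(Y) = Add(5, Pow(Y, 2))
Add(Function('z')(-11, 271), Mul(-1, Function('s')(A))) = Add(Pow(Add(6, 271), 2), Mul(-1, Add(5, Pow(16, 2)))) = Add(Pow(277, 2), Mul(-1, Add(5, 256))) = Add(76729, Mul(-1, 261)) = Add(76729, -261) = 76468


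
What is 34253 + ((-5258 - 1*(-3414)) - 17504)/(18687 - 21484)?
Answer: 95824989/2797 ≈ 34260.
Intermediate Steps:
34253 + ((-5258 - 1*(-3414)) - 17504)/(18687 - 21484) = 34253 + ((-5258 + 3414) - 17504)/(-2797) = 34253 + (-1844 - 17504)*(-1/2797) = 34253 - 19348*(-1/2797) = 34253 + 19348/2797 = 95824989/2797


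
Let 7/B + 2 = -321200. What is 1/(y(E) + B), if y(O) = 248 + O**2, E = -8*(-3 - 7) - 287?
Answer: 45886/1977548941 ≈ 2.3203e-5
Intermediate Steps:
B = -1/45886 (B = 7/(-2 - 321200) = 7/(-321202) = 7*(-1/321202) = -1/45886 ≈ -2.1793e-5)
E = -207 (E = -8*(-10) - 287 = 80 - 287 = -207)
1/(y(E) + B) = 1/((248 + (-207)**2) - 1/45886) = 1/((248 + 42849) - 1/45886) = 1/(43097 - 1/45886) = 1/(1977548941/45886) = 45886/1977548941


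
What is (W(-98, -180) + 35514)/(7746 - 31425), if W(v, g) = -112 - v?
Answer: -35500/23679 ≈ -1.4992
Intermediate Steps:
(W(-98, -180) + 35514)/(7746 - 31425) = ((-112 - 1*(-98)) + 35514)/(7746 - 31425) = ((-112 + 98) + 35514)/(-23679) = (-14 + 35514)*(-1/23679) = 35500*(-1/23679) = -35500/23679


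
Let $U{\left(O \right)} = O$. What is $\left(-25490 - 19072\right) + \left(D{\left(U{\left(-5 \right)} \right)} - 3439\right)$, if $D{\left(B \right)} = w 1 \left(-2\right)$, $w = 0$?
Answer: $-48001$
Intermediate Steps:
$D{\left(B \right)} = 0$ ($D{\left(B \right)} = 0 \cdot 1 \left(-2\right) = 0 \left(-2\right) = 0$)
$\left(-25490 - 19072\right) + \left(D{\left(U{\left(-5 \right)} \right)} - 3439\right) = \left(-25490 - 19072\right) + \left(0 - 3439\right) = -44562 + \left(0 - 3439\right) = -44562 - 3439 = -48001$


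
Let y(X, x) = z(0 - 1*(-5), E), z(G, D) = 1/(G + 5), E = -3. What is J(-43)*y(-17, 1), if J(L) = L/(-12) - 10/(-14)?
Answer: 361/840 ≈ 0.42976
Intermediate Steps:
z(G, D) = 1/(5 + G)
J(L) = 5/7 - L/12 (J(L) = L*(-1/12) - 10*(-1/14) = -L/12 + 5/7 = 5/7 - L/12)
y(X, x) = ⅒ (y(X, x) = 1/(5 + (0 - 1*(-5))) = 1/(5 + (0 + 5)) = 1/(5 + 5) = 1/10 = ⅒)
J(-43)*y(-17, 1) = (5/7 - 1/12*(-43))*(⅒) = (5/7 + 43/12)*(⅒) = (361/84)*(⅒) = 361/840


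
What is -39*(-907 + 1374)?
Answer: -18213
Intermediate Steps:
-39*(-907 + 1374) = -39*467 = -18213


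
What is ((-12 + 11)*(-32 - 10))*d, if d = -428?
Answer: -17976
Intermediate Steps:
((-12 + 11)*(-32 - 10))*d = ((-12 + 11)*(-32 - 10))*(-428) = -1*(-42)*(-428) = 42*(-428) = -17976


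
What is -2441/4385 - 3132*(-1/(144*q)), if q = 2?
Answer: 361967/35080 ≈ 10.318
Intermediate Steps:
-2441/4385 - 3132*(-1/(144*q)) = -2441/4385 - 3132/((2*(-12))*12) = -2441*1/4385 - 3132/((-24*12)) = -2441/4385 - 3132/(-288) = -2441/4385 - 3132*(-1/288) = -2441/4385 + 87/8 = 361967/35080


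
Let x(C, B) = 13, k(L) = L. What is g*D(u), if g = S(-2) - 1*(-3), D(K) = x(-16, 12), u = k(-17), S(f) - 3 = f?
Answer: 52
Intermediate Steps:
S(f) = 3 + f
u = -17
D(K) = 13
g = 4 (g = (3 - 2) - 1*(-3) = 1 + 3 = 4)
g*D(u) = 4*13 = 52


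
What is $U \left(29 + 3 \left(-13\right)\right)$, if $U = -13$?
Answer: $130$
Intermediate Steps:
$U \left(29 + 3 \left(-13\right)\right) = - 13 \left(29 + 3 \left(-13\right)\right) = - 13 \left(29 - 39\right) = \left(-13\right) \left(-10\right) = 130$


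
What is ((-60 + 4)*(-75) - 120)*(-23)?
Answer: -93840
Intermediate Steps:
((-60 + 4)*(-75) - 120)*(-23) = (-56*(-75) - 120)*(-23) = (4200 - 120)*(-23) = 4080*(-23) = -93840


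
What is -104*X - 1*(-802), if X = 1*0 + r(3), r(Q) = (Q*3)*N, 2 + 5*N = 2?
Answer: 802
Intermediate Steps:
N = 0 (N = -⅖ + (⅕)*2 = -⅖ + ⅖ = 0)
r(Q) = 0 (r(Q) = (Q*3)*0 = (3*Q)*0 = 0)
X = 0 (X = 1*0 + 0 = 0 + 0 = 0)
-104*X - 1*(-802) = -104*0 - 1*(-802) = 0 + 802 = 802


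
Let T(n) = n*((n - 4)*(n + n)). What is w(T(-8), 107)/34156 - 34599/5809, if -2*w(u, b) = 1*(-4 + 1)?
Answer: -2363509461/396824408 ≈ -5.9561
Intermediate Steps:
T(n) = 2*n**2*(-4 + n) (T(n) = n*((-4 + n)*(2*n)) = n*(2*n*(-4 + n)) = 2*n**2*(-4 + n))
w(u, b) = 3/2 (w(u, b) = -(-4 + 1)/2 = -(-3)/2 = -1/2*(-3) = 3/2)
w(T(-8), 107)/34156 - 34599/5809 = (3/2)/34156 - 34599/5809 = (3/2)*(1/34156) - 34599*1/5809 = 3/68312 - 34599/5809 = -2363509461/396824408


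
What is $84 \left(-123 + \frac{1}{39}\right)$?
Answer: $- \frac{134288}{13} \approx -10330.0$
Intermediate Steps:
$84 \left(-123 + \frac{1}{39}\right) = 84 \left(- \frac{4796}{39}\right) = - \frac{134288}{13}$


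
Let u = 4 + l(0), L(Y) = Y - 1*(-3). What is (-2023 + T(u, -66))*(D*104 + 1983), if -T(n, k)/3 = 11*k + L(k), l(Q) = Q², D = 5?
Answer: 861032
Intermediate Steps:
L(Y) = 3 + Y (L(Y) = Y + 3 = 3 + Y)
u = 4 (u = 4 + 0² = 4 + 0 = 4)
T(n, k) = -9 - 36*k (T(n, k) = -3*(11*k + (3 + k)) = -3*(3 + 12*k) = -9 - 36*k)
(-2023 + T(u, -66))*(D*104 + 1983) = (-2023 + (-9 - 36*(-66)))*(5*104 + 1983) = (-2023 + (-9 + 2376))*(520 + 1983) = (-2023 + 2367)*2503 = 344*2503 = 861032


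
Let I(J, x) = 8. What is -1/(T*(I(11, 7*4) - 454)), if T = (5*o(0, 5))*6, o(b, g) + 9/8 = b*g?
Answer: -2/30105 ≈ -6.6434e-5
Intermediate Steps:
o(b, g) = -9/8 + b*g
T = -135/4 (T = (5*(-9/8 + 0*5))*6 = (5*(-9/8 + 0))*6 = (5*(-9/8))*6 = -45/8*6 = -135/4 ≈ -33.750)
-1/(T*(I(11, 7*4) - 454)) = -1/((-135*(8 - 454)/4)) = -1/((-135/4*(-446))) = -1/30105/2 = -1*2/30105 = -2/30105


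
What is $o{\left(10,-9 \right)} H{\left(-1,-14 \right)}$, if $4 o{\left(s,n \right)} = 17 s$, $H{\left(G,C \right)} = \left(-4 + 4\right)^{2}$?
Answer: $0$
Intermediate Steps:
$H{\left(G,C \right)} = 0$ ($H{\left(G,C \right)} = 0^{2} = 0$)
$o{\left(s,n \right)} = \frac{17 s}{4}$
$o{\left(10,-9 \right)} H{\left(-1,-14 \right)} = \frac{17}{4} \cdot 10 \cdot 0 = \frac{85}{2} \cdot 0 = 0$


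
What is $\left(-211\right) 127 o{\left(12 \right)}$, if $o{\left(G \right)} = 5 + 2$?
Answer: $-187579$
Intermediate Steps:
$o{\left(G \right)} = 7$
$\left(-211\right) 127 o{\left(12 \right)} = \left(-211\right) 127 \cdot 7 = \left(-26797\right) 7 = -187579$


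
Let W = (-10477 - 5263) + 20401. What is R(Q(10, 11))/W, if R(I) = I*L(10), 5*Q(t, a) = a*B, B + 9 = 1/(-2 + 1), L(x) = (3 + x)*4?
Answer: -1144/4661 ≈ -0.24544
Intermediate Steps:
L(x) = 12 + 4*x
B = -10 (B = -9 + 1/(-2 + 1) = -9 + 1/(-1) = -9 - 1 = -10)
Q(t, a) = -2*a (Q(t, a) = (a*(-10))/5 = (-10*a)/5 = -2*a)
W = 4661 (W = -15740 + 20401 = 4661)
R(I) = 52*I (R(I) = I*(12 + 4*10) = I*(12 + 40) = I*52 = 52*I)
R(Q(10, 11))/W = (52*(-2*11))/4661 = (52*(-22))*(1/4661) = -1144*1/4661 = -1144/4661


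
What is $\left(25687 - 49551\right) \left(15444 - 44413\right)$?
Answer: $691316216$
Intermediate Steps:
$\left(25687 - 49551\right) \left(15444 - 44413\right) = \left(-23864\right) \left(-28969\right) = 691316216$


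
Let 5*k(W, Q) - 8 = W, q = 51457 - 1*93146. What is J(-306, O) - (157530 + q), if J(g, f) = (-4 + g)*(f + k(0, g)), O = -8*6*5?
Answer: -41937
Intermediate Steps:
q = -41689 (q = 51457 - 93146 = -41689)
k(W, Q) = 8/5 + W/5
O = -240 (O = -48*5 = -240)
J(g, f) = (-4 + g)*(8/5 + f) (J(g, f) = (-4 + g)*(f + (8/5 + (⅕)*0)) = (-4 + g)*(f + (8/5 + 0)) = (-4 + g)*(f + 8/5) = (-4 + g)*(8/5 + f))
J(-306, O) - (157530 + q) = (-32/5 - 4*(-240) + (8/5)*(-306) - 240*(-306)) - (157530 - 41689) = (-32/5 + 960 - 2448/5 + 73440) - 1*115841 = 73904 - 115841 = -41937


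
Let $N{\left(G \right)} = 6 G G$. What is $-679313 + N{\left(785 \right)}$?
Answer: $3018037$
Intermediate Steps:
$N{\left(G \right)} = 6 G^{2}$
$-679313 + N{\left(785 \right)} = -679313 + 6 \cdot 785^{2} = -679313 + 6 \cdot 616225 = -679313 + 3697350 = 3018037$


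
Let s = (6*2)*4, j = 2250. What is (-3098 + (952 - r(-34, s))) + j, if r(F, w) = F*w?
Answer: 1736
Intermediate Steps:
s = 48 (s = 12*4 = 48)
(-3098 + (952 - r(-34, s))) + j = (-3098 + (952 - (-34)*48)) + 2250 = (-3098 + (952 - 1*(-1632))) + 2250 = (-3098 + (952 + 1632)) + 2250 = (-3098 + 2584) + 2250 = -514 + 2250 = 1736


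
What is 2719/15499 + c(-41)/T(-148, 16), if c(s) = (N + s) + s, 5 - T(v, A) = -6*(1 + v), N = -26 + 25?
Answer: 3670980/13592623 ≈ 0.27007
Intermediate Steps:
N = -1
T(v, A) = 11 + 6*v (T(v, A) = 5 - (-6)*(1 + v) = 5 - (-6 - 6*v) = 5 + (6 + 6*v) = 11 + 6*v)
c(s) = -1 + 2*s (c(s) = (-1 + s) + s = -1 + 2*s)
2719/15499 + c(-41)/T(-148, 16) = 2719/15499 + (-1 + 2*(-41))/(11 + 6*(-148)) = 2719*(1/15499) + (-1 - 82)/(11 - 888) = 2719/15499 - 83/(-877) = 2719/15499 - 83*(-1/877) = 2719/15499 + 83/877 = 3670980/13592623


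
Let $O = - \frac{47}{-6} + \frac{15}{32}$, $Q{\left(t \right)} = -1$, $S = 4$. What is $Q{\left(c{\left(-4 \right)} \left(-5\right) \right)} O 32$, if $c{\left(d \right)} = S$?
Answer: $- \frac{797}{3} \approx -265.67$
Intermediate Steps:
$c{\left(d \right)} = 4$
$O = \frac{797}{96}$ ($O = \left(-47\right) \left(- \frac{1}{6}\right) + 15 \cdot \frac{1}{32} = \frac{47}{6} + \frac{15}{32} = \frac{797}{96} \approx 8.3021$)
$Q{\left(c{\left(-4 \right)} \left(-5\right) \right)} O 32 = \left(-1\right) \frac{797}{96} \cdot 32 = \left(- \frac{797}{96}\right) 32 = - \frac{797}{3}$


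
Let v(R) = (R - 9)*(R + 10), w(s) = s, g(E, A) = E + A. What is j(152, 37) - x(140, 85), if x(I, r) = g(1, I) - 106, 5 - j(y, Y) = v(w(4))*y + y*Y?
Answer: 4986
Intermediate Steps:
g(E, A) = A + E
v(R) = (-9 + R)*(10 + R)
j(y, Y) = 5 + 70*y - Y*y (j(y, Y) = 5 - ((-90 + 4 + 4²)*y + y*Y) = 5 - ((-90 + 4 + 16)*y + Y*y) = 5 - (-70*y + Y*y) = 5 + (70*y - Y*y) = 5 + 70*y - Y*y)
x(I, r) = -105 + I (x(I, r) = (I + 1) - 106 = (1 + I) - 106 = -105 + I)
j(152, 37) - x(140, 85) = (5 + 70*152 - 1*37*152) - (-105 + 140) = (5 + 10640 - 5624) - 1*35 = 5021 - 35 = 4986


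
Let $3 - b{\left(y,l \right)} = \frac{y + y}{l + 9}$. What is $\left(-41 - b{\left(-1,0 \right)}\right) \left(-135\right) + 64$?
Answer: $6034$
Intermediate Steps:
$b{\left(y,l \right)} = 3 - \frac{2 y}{9 + l}$ ($b{\left(y,l \right)} = 3 - \frac{y + y}{l + 9} = 3 - \frac{2 y}{9 + l}$)
$\left(-41 - b{\left(-1,0 \right)}\right) \left(-135\right) + 64 = \left(-41 - \frac{27 - -2 + 3 \cdot 0}{9 + 0}\right) \left(-135\right) + 64 = \left(-41 - \frac{27 + 2 + 0}{9}\right) \left(-135\right) + 64 = \left(-41 - \frac{1}{9} \cdot 29\right) \left(-135\right) + 64 = \left(-41 - \frac{29}{9}\right) \left(-135\right) + 64 = \left(- \frac{398}{9}\right) \left(-135\right) + 64 = 5970 + 64 = 6034$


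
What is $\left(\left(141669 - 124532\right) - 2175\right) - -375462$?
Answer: $390424$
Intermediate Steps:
$\left(\left(141669 - 124532\right) - 2175\right) - -375462 = \left(17137 - 2175\right) + 375462 = 14962 + 375462 = 390424$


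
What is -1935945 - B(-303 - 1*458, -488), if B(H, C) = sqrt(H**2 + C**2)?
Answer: -1935945 - sqrt(817265) ≈ -1.9368e+6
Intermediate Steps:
B(H, C) = sqrt(C**2 + H**2)
-1935945 - B(-303 - 1*458, -488) = -1935945 - sqrt((-488)**2 + (-303 - 1*458)**2) = -1935945 - sqrt(238144 + (-303 - 458)**2) = -1935945 - sqrt(238144 + (-761)**2) = -1935945 - sqrt(238144 + 579121) = -1935945 - sqrt(817265)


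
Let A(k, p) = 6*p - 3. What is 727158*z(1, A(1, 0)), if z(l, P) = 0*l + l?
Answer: 727158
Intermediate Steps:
A(k, p) = -3 + 6*p
z(l, P) = l (z(l, P) = 0 + l = l)
727158*z(1, A(1, 0)) = 727158*1 = 727158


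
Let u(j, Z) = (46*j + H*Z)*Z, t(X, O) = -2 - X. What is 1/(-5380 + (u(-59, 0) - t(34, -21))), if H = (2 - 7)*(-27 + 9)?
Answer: -1/5344 ≈ -0.00018713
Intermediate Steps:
H = 90 (H = -5*(-18) = 90)
u(j, Z) = Z*(46*j + 90*Z) (u(j, Z) = (46*j + 90*Z)*Z = Z*(46*j + 90*Z))
1/(-5380 + (u(-59, 0) - t(34, -21))) = 1/(-5380 + (2*0*(23*(-59) + 45*0) - (-2 - 1*34))) = 1/(-5380 + (2*0*(-1357 + 0) - (-2 - 34))) = 1/(-5380 + (2*0*(-1357) - 1*(-36))) = 1/(-5380 + (0 + 36)) = 1/(-5380 + 36) = 1/(-5344) = -1/5344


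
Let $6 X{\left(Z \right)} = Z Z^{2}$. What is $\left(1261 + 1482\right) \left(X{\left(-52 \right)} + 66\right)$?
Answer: $- \frac{192300758}{3} \approx -6.41 \cdot 10^{7}$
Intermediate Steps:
$X{\left(Z \right)} = \frac{Z^{3}}{6}$ ($X{\left(Z \right)} = \frac{Z Z^{2}}{6} = \frac{Z^{3}}{6}$)
$\left(1261 + 1482\right) \left(X{\left(-52 \right)} + 66\right) = \left(1261 + 1482\right) \left(\frac{\left(-52\right)^{3}}{6} + 66\right) = 2743 \left(\frac{1}{6} \left(-140608\right) + 66\right) = 2743 \left(- \frac{70304}{3} + 66\right) = 2743 \left(- \frac{70106}{3}\right) = - \frac{192300758}{3}$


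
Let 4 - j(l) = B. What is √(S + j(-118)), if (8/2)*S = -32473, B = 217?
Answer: 5*I*√1333/2 ≈ 91.276*I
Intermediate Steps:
j(l) = -213 (j(l) = 4 - 1*217 = 4 - 217 = -213)
S = -32473/4 (S = (¼)*(-32473) = -32473/4 ≈ -8118.3)
√(S + j(-118)) = √(-32473/4 - 213) = √(-33325/4) = 5*I*√1333/2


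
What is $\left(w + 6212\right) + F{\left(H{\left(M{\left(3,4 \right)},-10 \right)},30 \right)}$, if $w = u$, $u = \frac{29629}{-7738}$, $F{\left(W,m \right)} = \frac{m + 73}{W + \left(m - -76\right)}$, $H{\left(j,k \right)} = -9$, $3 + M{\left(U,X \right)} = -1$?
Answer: $\frac{4660563233}{750586} \approx 6209.2$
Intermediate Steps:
$M{\left(U,X \right)} = -4$ ($M{\left(U,X \right)} = -3 - 1 = -4$)
$F{\left(W,m \right)} = \frac{73 + m}{76 + W + m}$ ($F{\left(W,m \right)} = \frac{73 + m}{W + \left(m + 76\right)} = \frac{73 + m}{W + \left(76 + m\right)} = \frac{73 + m}{76 + W + m}$)
$u = - \frac{29629}{7738}$ ($u = 29629 \left(- \frac{1}{7738}\right) = - \frac{29629}{7738} \approx -3.829$)
$w = - \frac{29629}{7738} \approx -3.829$
$\left(w + 6212\right) + F{\left(H{\left(M{\left(3,4 \right)},-10 \right)},30 \right)} = \left(- \frac{29629}{7738} + 6212\right) + \frac{73 + 30}{76 - 9 + 30} = \frac{48038827}{7738} + \frac{1}{97} \cdot 103 = \frac{48038827}{7738} + \frac{103}{97} = \frac{4660563233}{750586}$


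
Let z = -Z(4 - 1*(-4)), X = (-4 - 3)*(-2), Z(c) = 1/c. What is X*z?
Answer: -7/4 ≈ -1.7500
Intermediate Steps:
X = 14 (X = -7*(-2) = 14)
z = -⅛ (z = -1/(4 - 1*(-4)) = -1/(4 + 4) = -1/8 = -1*⅛ = -⅛ ≈ -0.12500)
X*z = 14*(-⅛) = -7/4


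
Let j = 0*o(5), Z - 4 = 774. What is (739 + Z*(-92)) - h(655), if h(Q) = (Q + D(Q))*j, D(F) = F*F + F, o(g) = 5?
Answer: -70837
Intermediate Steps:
Z = 778 (Z = 4 + 774 = 778)
j = 0 (j = 0*5 = 0)
D(F) = F + F² (D(F) = F² + F = F + F²)
h(Q) = 0 (h(Q) = (Q + Q*(1 + Q))*0 = 0)
(739 + Z*(-92)) - h(655) = (739 + 778*(-92)) - 1*0 = (739 - 71576) + 0 = -70837 + 0 = -70837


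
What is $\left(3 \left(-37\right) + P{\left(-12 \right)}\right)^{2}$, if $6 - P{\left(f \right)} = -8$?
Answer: $9409$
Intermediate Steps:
$P{\left(f \right)} = 14$ ($P{\left(f \right)} = 6 - -8 = 6 + 8 = 14$)
$\left(3 \left(-37\right) + P{\left(-12 \right)}\right)^{2} = \left(3 \left(-37\right) + 14\right)^{2} = \left(-111 + 14\right)^{2} = \left(-97\right)^{2} = 9409$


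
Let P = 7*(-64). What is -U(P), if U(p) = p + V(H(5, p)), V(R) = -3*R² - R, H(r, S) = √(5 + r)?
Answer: 478 + √10 ≈ 481.16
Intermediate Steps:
P = -448
V(R) = -R - 3*R²
U(p) = p - √10*(1 + 3*√10) (U(p) = p - √(5 + 5)*(1 + 3*√(5 + 5)) = p - √10*(1 + 3*√10))
-U(P) = -(-30 - 448 - √10) = -(-478 - √10) = 478 + √10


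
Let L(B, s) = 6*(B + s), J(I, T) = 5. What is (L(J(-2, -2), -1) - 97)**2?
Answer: 5329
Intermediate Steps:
L(B, s) = 6*B + 6*s
(L(J(-2, -2), -1) - 97)**2 = ((6*5 + 6*(-1)) - 97)**2 = ((30 - 6) - 97)**2 = (24 - 97)**2 = (-73)**2 = 5329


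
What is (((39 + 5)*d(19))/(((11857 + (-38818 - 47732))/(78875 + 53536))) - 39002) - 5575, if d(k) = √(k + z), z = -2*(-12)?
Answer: -44577 - 5826084*√43/74693 ≈ -45089.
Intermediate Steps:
z = 24
d(k) = √(24 + k) (d(k) = √(k + 24) = √(24 + k))
(((39 + 5)*d(19))/(((11857 + (-38818 - 47732))/(78875 + 53536))) - 39002) - 5575 = (((39 + 5)*√(24 + 19))/(((11857 + (-38818 - 47732))/(78875 + 53536))) - 39002) - 5575 = ((44*√43)/(((11857 - 86550)/132411)) - 39002) - 5575 = ((44*√43)/((-74693*1/132411)) - 39002) - 5575 = ((44*√43)/(-74693/132411) - 39002) - 5575 = ((44*√43)*(-132411/74693) - 39002) - 5575 = (-5826084*√43/74693 - 39002) - 5575 = (-39002 - 5826084*√43/74693) - 5575 = -44577 - 5826084*√43/74693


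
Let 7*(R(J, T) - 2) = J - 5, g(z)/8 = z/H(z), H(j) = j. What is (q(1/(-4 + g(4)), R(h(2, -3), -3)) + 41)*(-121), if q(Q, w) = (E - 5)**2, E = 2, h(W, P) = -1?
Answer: -6050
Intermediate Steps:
g(z) = 8 (g(z) = 8*(z/z) = 8*1 = 8)
R(J, T) = 9/7 + J/7 (R(J, T) = 2 + (J - 5)/7 = 2 + (-5 + J)/7 = 2 + (-5/7 + J/7) = 9/7 + J/7)
q(Q, w) = 9 (q(Q, w) = (2 - 5)**2 = (-3)**2 = 9)
(q(1/(-4 + g(4)), R(h(2, -3), -3)) + 41)*(-121) = (9 + 41)*(-121) = 50*(-121) = -6050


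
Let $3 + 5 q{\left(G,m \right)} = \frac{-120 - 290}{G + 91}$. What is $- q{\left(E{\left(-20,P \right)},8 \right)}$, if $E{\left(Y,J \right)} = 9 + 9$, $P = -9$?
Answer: $\frac{737}{545} \approx 1.3523$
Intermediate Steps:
$E{\left(Y,J \right)} = 18$
$q{\left(G,m \right)} = - \frac{3}{5} - \frac{82}{91 + G}$ ($q{\left(G,m \right)} = - \frac{3}{5} + \frac{\left(-120 - 290\right) \frac{1}{G + 91}}{5} = - \frac{3}{5} + \frac{\left(-410\right) \frac{1}{91 + G}}{5} = - \frac{3}{5} - \frac{82}{91 + G}$)
$- q{\left(E{\left(-20,P \right)},8 \right)} = - \frac{-683 - 54}{5 \left(91 + 18\right)} = - \frac{-683 - 54}{5 \cdot 109} = - \frac{-737}{5 \cdot 109} = \left(-1\right) \left(- \frac{737}{545}\right) = \frac{737}{545}$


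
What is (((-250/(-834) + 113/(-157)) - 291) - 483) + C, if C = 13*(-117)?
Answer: -150278851/65469 ≈ -2295.4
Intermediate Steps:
C = -1521
(((-250/(-834) + 113/(-157)) - 291) - 483) + C = (((-250/(-834) + 113/(-157)) - 291) - 483) - 1521 = (((-250*(-1/834) + 113*(-1/157)) - 291) - 483) - 1521 = (((125/417 - 113/157) - 291) - 483) - 1521 = ((-27496/65469 - 291) - 483) - 1521 = (-19078975/65469 - 483) - 1521 = -50700502/65469 - 1521 = -150278851/65469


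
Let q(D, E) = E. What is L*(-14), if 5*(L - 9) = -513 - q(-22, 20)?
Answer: 6832/5 ≈ 1366.4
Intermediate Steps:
L = -488/5 (L = 9 + (-513 - 1*20)/5 = 9 + (-513 - 20)/5 = 9 + (⅕)*(-533) = 9 - 533/5 = -488/5 ≈ -97.600)
L*(-14) = -488/5*(-14) = 6832/5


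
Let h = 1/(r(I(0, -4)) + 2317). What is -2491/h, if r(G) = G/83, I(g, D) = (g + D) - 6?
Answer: -479021791/83 ≈ -5.7713e+6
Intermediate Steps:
I(g, D) = -6 + D + g (I(g, D) = (D + g) - 6 = -6 + D + g)
r(G) = G/83 (r(G) = G*(1/83) = G/83)
h = 83/192301 (h = 1/((-6 - 4 + 0)/83 + 2317) = 1/((1/83)*(-10) + 2317) = 1/(-10/83 + 2317) = 1/(192301/83) = 83/192301 ≈ 0.00043161)
-2491/h = -2491/83/192301 = -2491*192301/83 = -479021791/83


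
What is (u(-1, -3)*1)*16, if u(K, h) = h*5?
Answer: -240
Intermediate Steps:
u(K, h) = 5*h
(u(-1, -3)*1)*16 = ((5*(-3))*1)*16 = -15*1*16 = -15*16 = -240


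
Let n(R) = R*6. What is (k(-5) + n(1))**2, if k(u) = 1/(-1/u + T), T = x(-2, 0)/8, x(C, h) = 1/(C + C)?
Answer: 103684/729 ≈ 142.23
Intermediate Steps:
x(C, h) = 1/(2*C)
n(R) = 6*R
T = -1/32 (T = ((1/2)/(-2))/8 = ((1/2)*(-1/2))*(1/8) = -1/4*1/8 = -1/32 ≈ -0.031250)
k(u) = 1/(-1/32 - 1/u) (k(u) = 1/(-1/u - 1/32) = 1/(-1/32 - 1/u))
(k(-5) + n(1))**2 = (32*(-5)/(-32 - 1*(-5)) + 6*1)**2 = (32*(-5)/(-32 + 5) + 6)**2 = (32*(-5)/(-27) + 6)**2 = (32*(-5)*(-1/27) + 6)**2 = (160/27 + 6)**2 = (322/27)**2 = 103684/729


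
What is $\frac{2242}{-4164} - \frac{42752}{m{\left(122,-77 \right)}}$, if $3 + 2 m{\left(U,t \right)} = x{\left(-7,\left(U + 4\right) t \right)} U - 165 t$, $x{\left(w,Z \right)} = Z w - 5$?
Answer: $- \frac{74059601}{134965650} \approx -0.54873$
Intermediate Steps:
$x{\left(w,Z \right)} = -5 + Z w$
$m{\left(U,t \right)} = - \frac{3}{2} - \frac{165 t}{2} + \frac{U \left(-5 - 7 t \left(4 + U\right)\right)}{2}$ ($m{\left(U,t \right)} = - \frac{3}{2} + \frac{\left(-5 + \left(U + 4\right) t \left(-7\right)\right) U - 165 t}{2} = - \frac{3}{2} + \frac{\left(-5 + \left(4 + U\right) t \left(-7\right)\right) U - 165 t}{2} = - \frac{3}{2} + \frac{\left(-5 + t \left(4 + U\right) \left(-7\right)\right) U - 165 t}{2} = - \frac{3}{2} + \frac{\left(-5 - 7 t \left(4 + U\right)\right) U - 165 t}{2} = - \frac{3}{2} + \frac{U \left(-5 - 7 t \left(4 + U\right)\right) - 165 t}{2} = - \frac{3}{2} + \frac{- 165 t + U \left(-5 - 7 t \left(4 + U\right)\right)}{2} = - \frac{3}{2} + \left(- \frac{165 t}{2} + \frac{U \left(-5 - 7 t \left(4 + U\right)\right)}{2}\right) = - \frac{3}{2} - \frac{165 t}{2} + \frac{U \left(-5 - 7 t \left(4 + U\right)\right)}{2}$)
$\frac{2242}{-4164} - \frac{42752}{m{\left(122,-77 \right)}} = \frac{2242}{-4164} - \frac{42752}{- \frac{3}{2} - - \frac{12705}{2} - 61 \left(5 + 7 \left(-77\right) \left(4 + 122\right)\right)} = 2242 \left(- \frac{1}{4164}\right) - \frac{42752}{- \frac{3}{2} + \frac{12705}{2} - 61 \left(5 + 7 \left(-77\right) 126\right)} = - \frac{1121}{2082} - \frac{42752}{- \frac{3}{2} + \frac{12705}{2} - 61 \left(5 - 67914\right)} = - \frac{1121}{2082} - \frac{42752}{- \frac{3}{2} + \frac{12705}{2} - 61 \left(-67909\right)} = - \frac{1121}{2082} - \frac{42752}{- \frac{3}{2} + \frac{12705}{2} + 4142449} = - \frac{1121}{2082} - \frac{42752}{4148800} = - \frac{1121}{2082} - \frac{668}{64825} = - \frac{74059601}{134965650}$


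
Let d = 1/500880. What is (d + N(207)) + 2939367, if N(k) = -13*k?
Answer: 1470922274881/500880 ≈ 2.9367e+6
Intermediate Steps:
d = 1/500880 ≈ 1.9965e-6
(d + N(207)) + 2939367 = (1/500880 - 13*207) + 2939367 = (1/500880 - 2691) + 2939367 = -1347868079/500880 + 2939367 = 1470922274881/500880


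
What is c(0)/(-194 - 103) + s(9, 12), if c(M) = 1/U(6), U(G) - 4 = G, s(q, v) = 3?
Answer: 8909/2970 ≈ 2.9997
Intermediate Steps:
U(G) = 4 + G
c(M) = ⅒ (c(M) = 1/(4 + 6) = 1/10 = ⅒)
c(0)/(-194 - 103) + s(9, 12) = (⅒)/(-194 - 103) + 3 = (⅒)/(-297) + 3 = -1/297*⅒ + 3 = -1/2970 + 3 = 8909/2970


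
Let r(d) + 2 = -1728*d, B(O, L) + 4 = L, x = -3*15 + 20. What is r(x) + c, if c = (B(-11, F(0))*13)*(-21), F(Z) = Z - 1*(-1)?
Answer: 44017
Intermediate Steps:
F(Z) = 1 + Z (F(Z) = Z + 1 = 1 + Z)
x = -25 (x = -45 + 20 = -25)
B(O, L) = -4 + L
r(d) = -2 - 1728*d
c = 819 (c = ((-4 + (1 + 0))*13)*(-21) = ((-4 + 1)*13)*(-21) = -3*13*(-21) = -39*(-21) = 819)
r(x) + c = (-2 - 1728*(-25)) + 819 = (-2 + 43200) + 819 = 43198 + 819 = 44017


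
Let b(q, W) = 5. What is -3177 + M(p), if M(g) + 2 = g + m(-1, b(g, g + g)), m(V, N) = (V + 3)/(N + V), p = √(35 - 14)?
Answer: -6357/2 + √21 ≈ -3173.9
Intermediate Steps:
p = √21 ≈ 4.5826
m(V, N) = (3 + V)/(N + V)
M(g) = -3/2 + g (M(g) = -2 + (g + (3 - 1)/(5 - 1)) = -2 + (g + 2/4) = -2 + (g + (¼)*2) = -2 + (g + ½) = -2 + (½ + g) = -3/2 + g)
-3177 + M(p) = -3177 + (-3/2 + √21) = -6357/2 + √21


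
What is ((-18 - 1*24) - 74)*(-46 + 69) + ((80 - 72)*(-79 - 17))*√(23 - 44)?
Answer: -2668 - 768*I*√21 ≈ -2668.0 - 3519.4*I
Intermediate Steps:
((-18 - 1*24) - 74)*(-46 + 69) + ((80 - 72)*(-79 - 17))*√(23 - 44) = ((-18 - 24) - 74)*23 + (8*(-96))*√(-21) = (-42 - 74)*23 - 768*I*√21 = -116*23 - 768*I*√21 = -2668 - 768*I*√21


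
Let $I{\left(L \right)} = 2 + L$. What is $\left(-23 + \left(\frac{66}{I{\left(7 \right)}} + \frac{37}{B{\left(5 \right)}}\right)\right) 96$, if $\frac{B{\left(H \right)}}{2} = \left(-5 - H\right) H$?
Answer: $- \frac{38488}{25} \approx -1539.5$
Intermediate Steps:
$B{\left(H \right)} = 2 H \left(-5 - H\right)$ ($B{\left(H \right)} = 2 \left(-5 - H\right) H = 2 H \left(-5 - H\right)$)
$\left(-23 + \left(\frac{66}{I{\left(7 \right)}} + \frac{37}{B{\left(5 \right)}}\right)\right) 96 = \left(-23 + \left(\frac{66}{2 + 7} + \frac{37}{\left(-2\right) 5 \left(5 + 5\right)}\right)\right) 96 = \left(-23 + \left(\frac{66}{9} + \frac{37}{\left(-2\right) 5 \cdot 10}\right)\right) 96 = \left(-23 + \left(66 \cdot \frac{1}{9} + \frac{37}{-100}\right)\right) 96 = \left(-23 + \left(\frac{22}{3} + 37 \left(- \frac{1}{100}\right)\right)\right) 96 = \left(-23 + \left(\frac{22}{3} - \frac{37}{100}\right)\right) 96 = \left(-23 + \frac{2089}{300}\right) 96 = \left(- \frac{4811}{300}\right) 96 = - \frac{38488}{25}$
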